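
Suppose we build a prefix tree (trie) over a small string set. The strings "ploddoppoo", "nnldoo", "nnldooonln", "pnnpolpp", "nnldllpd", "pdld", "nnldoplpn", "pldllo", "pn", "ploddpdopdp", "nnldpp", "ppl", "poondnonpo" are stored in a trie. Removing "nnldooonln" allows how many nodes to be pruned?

A node on "nnldooonln"'s path can go only if nothing else ends at it or branches off below it.
The suffix "onln" (4 nodes) is used only by "nnldooonln"; "nnldoo" is itself a stored word, so pruning stops there.
Nodes removed: 4

4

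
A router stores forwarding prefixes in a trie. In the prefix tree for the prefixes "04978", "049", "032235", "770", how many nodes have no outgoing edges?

3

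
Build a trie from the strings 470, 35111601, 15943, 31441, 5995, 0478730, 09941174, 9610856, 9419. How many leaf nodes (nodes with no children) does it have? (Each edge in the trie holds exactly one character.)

9

Leaves are exactly the stored words that no other stored word extends.
Those words: "0478730", "09941174", "15943", "31441", "35111601", "470", "5995", "9419", "9610856"
Leaf count: 9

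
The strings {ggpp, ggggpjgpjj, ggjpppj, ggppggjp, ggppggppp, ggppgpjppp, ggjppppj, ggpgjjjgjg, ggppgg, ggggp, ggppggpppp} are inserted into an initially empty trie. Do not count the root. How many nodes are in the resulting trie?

39

For each word, the new-node count is its length minus the longest prefix already in the trie:
  "ggpp" → 4 new (g, g, p, p)
  "ggggpjgpjj" → prefix "gg" already present; 8 new (g, g, p, j, g, p, j, j)
  "ggjpppj" → prefix "gg" already present; 5 new (j, p, p, p, j)
  "ggppggjp" → prefix "ggpp" already present; 4 new (g, g, j, p)
  "ggppggppp" → prefix "ggppgg" already present; 3 new (p, p, p)
  "ggppgpjppp" → prefix "ggppg" already present; 5 new (p, j, p, p, p)
  "ggjppppj" → prefix "ggjppp" already present; 2 new (p, j)
  "ggpgjjjgjg" → prefix "ggp" already present; 7 new (g, j, j, j, g, j, g)
  "ggppgg" → prefix "ggppgg" already present; 0 new (none)
  "ggggp" → prefix "ggggp" already present; 0 new (none)
  "ggppggpppp" → prefix "ggppggppp" already present; 1 new (p)
Total nodes = 4 + 8 + 5 + 4 + 3 + 5 + 2 + 7 + 0 + 0 + 1 = 39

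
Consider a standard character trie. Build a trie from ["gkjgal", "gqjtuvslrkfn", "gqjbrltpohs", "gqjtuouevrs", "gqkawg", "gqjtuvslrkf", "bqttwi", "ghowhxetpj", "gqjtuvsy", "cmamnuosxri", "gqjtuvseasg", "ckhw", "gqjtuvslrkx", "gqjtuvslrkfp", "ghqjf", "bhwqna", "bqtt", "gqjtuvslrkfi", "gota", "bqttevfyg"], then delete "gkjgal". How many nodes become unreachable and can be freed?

5

After clearing the end-marker at "gkjgal", prune upward until reaching a node still needed by another word.
The suffix "kjgal" (5 nodes) is used only by "gkjgal"; the node for "g" still has the child "q", so pruning stops there.
Nodes removed: 5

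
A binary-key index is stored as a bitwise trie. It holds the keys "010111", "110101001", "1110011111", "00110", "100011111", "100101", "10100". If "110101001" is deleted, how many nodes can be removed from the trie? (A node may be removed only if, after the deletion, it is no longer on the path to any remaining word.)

After clearing the end-marker at "110101001", prune upward until reaching a node still needed by another word.
The suffix "0101001" (7 nodes) is used only by "110101001"; the node for "11" still has the child "1", so pruning stops there.
Nodes removed: 7

7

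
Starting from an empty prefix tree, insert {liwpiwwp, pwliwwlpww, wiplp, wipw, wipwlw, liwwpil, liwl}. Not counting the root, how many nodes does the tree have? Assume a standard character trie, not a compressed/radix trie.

Trace insertions, counting only characters that open a new branch:
  "liwpiwwp" → 8 new (l, i, w, p, i, w, w, p)
  "pwliwwlpww" → 10 new (p, w, l, i, w, w, l, p, w, w)
  "wiplp" → 5 new (w, i, p, l, p)
  "wipw" → prefix "wip" already present; 1 new (w)
  "wipwlw" → prefix "wipw" already present; 2 new (l, w)
  "liwwpil" → prefix "liw" already present; 4 new (w, p, i, l)
  "liwl" → prefix "liw" already present; 1 new (l)
Total nodes = 8 + 10 + 5 + 1 + 2 + 4 + 1 = 31

31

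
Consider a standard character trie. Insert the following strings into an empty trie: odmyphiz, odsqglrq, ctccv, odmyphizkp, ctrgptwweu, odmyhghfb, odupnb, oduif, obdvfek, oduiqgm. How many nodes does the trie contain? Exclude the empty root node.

49

Count nodes per top-level branch (shared prefixes stored once):
  'c'-branch (ctccv, ctrgptwweu): 13 nodes
  'o'-branch (obdvfek, odmyhghfb, odmyphiz, odmyphizkp, odsqglrq, oduif, oduiqgm, odupnb): 36 nodes
Sum: 49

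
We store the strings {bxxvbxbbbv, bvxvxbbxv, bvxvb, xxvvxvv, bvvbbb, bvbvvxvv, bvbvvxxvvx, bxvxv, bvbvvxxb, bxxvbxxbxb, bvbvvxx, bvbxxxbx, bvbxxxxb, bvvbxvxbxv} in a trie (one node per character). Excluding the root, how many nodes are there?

61

Insert word by word; a character creates a node only if that edge doesn't already exist:
  "bxxvbxbbbv" → 10 new (b, x, x, v, b, x, b, b, b, v)
  "bvxvxbbxv" → prefix "b" already present; 8 new (v, x, v, x, b, b, x, v)
  "bvxvb" → prefix "bvxv" already present; 1 new (b)
  "xxvvxvv" → 7 new (x, x, v, v, x, v, v)
  "bvvbbb" → prefix "bv" already present; 4 new (v, b, b, b)
  "bvbvvxvv" → prefix "bv" already present; 6 new (b, v, v, x, v, v)
  "bvbvvxxvvx" → prefix "bvbvvx" already present; 4 new (x, v, v, x)
  "bxvxv" → prefix "bx" already present; 3 new (v, x, v)
  "bvbvvxxb" → prefix "bvbvvxx" already present; 1 new (b)
  "bxxvbxxbxb" → prefix "bxxvbx" already present; 4 new (x, b, x, b)
  "bvbvvxx" → prefix "bvbvvxx" already present; 0 new (none)
  "bvbxxxbx" → prefix "bvb" already present; 5 new (x, x, x, b, x)
  "bvbxxxxb" → prefix "bvbxxx" already present; 2 new (x, b)
  "bvvbxvxbxv" → prefix "bvvb" already present; 6 new (x, v, x, b, x, v)
Total nodes = 10 + 8 + 1 + 7 + 4 + 6 + 4 + 3 + 1 + 4 + 0 + 5 + 2 + 6 = 61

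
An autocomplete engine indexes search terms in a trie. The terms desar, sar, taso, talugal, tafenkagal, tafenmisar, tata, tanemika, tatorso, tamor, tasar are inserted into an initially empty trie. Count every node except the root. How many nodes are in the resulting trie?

47

Count nodes per top-level branch (shared prefixes stored once):
  'd'-branch (desar): 5 nodes
  's'-branch (sar): 3 nodes
  't'-branch (tafenkagal, tafenmisar, talugal, tamor, tanemika, tasar, taso, tata, tatorso): 39 nodes
Sum: 47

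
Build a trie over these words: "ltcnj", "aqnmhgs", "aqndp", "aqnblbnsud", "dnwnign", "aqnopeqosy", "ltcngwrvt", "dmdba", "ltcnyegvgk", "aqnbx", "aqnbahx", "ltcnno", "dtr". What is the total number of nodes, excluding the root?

58

Insert word by word; a character creates a node only if that edge doesn't already exist:
  "ltcnj" → 5 new (l, t, c, n, j)
  "aqnmhgs" → 7 new (a, q, n, m, h, g, s)
  "aqndp" → prefix "aqn" already present; 2 new (d, p)
  "aqnblbnsud" → prefix "aqn" already present; 7 new (b, l, b, n, s, u, d)
  "dnwnign" → 7 new (d, n, w, n, i, g, n)
  "aqnopeqosy" → prefix "aqn" already present; 7 new (o, p, e, q, o, s, y)
  "ltcngwrvt" → prefix "ltcn" already present; 5 new (g, w, r, v, t)
  "dmdba" → prefix "d" already present; 4 new (m, d, b, a)
  "ltcnyegvgk" → prefix "ltcn" already present; 6 new (y, e, g, v, g, k)
  "aqnbx" → prefix "aqnb" already present; 1 new (x)
  "aqnbahx" → prefix "aqnb" already present; 3 new (a, h, x)
  "ltcnno" → prefix "ltcn" already present; 2 new (n, o)
  "dtr" → prefix "d" already present; 2 new (t, r)
Total nodes = 5 + 7 + 2 + 7 + 7 + 7 + 5 + 4 + 6 + 1 + 3 + 2 + 2 = 58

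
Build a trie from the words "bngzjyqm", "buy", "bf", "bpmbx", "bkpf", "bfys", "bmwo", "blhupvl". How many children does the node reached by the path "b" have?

7

Walk "b" from the root, arriving at one node.
Distinct next characters after "b": f, k, l, m, n, p, u.
That node has 7 child edges.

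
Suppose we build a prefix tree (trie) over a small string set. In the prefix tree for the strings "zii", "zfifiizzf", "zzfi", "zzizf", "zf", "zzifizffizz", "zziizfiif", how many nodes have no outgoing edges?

6

Leaves are exactly the stored words that no other stored word extends.
Those words: "zfifiizzf", "zii", "zzfi", "zzifizffizz", "zziizfiif", "zzizf"
Leaf count: 6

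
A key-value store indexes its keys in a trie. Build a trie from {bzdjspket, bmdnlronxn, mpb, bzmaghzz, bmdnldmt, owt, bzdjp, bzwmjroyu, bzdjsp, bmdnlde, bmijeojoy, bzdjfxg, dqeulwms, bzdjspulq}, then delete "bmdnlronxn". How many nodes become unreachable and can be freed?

A node on "bmdnlronxn"'s path can go only if nothing else ends at it or branches off below it.
The suffix "ronxn" (5 nodes) is used only by "bmdnlronxn"; the node for "bmdnl" still has the child "d", so pruning stops there.
Nodes removed: 5

5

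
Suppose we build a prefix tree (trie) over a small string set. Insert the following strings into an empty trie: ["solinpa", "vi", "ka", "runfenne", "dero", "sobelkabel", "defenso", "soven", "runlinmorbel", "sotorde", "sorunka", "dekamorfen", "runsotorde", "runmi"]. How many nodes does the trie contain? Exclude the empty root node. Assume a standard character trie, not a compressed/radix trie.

75

Insert word by word; a character creates a node only if that edge doesn't already exist:
  "solinpa" → 7 new (s, o, l, i, n, p, a)
  "vi" → 2 new (v, i)
  "ka" → 2 new (k, a)
  "runfenne" → 8 new (r, u, n, f, e, n, n, e)
  "dero" → 4 new (d, e, r, o)
  "sobelkabel" → prefix "so" already present; 8 new (b, e, l, k, a, b, e, l)
  "defenso" → prefix "de" already present; 5 new (f, e, n, s, o)
  "soven" → prefix "so" already present; 3 new (v, e, n)
  "runlinmorbel" → prefix "run" already present; 9 new (l, i, n, m, o, r, b, e, l)
  "sotorde" → prefix "so" already present; 5 new (t, o, r, d, e)
  "sorunka" → prefix "so" already present; 5 new (r, u, n, k, a)
  "dekamorfen" → prefix "de" already present; 8 new (k, a, m, o, r, f, e, n)
  "runsotorde" → prefix "run" already present; 7 new (s, o, t, o, r, d, e)
  "runmi" → prefix "run" already present; 2 new (m, i)
Total nodes = 7 + 2 + 2 + 8 + 4 + 8 + 5 + 3 + 9 + 5 + 5 + 8 + 7 + 2 = 75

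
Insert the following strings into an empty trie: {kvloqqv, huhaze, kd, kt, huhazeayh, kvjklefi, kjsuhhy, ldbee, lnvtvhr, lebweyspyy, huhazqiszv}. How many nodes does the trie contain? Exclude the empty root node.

For each word, the new-node count is its length minus the longest prefix already in the trie:
  "kvloqqv" → 7 new (k, v, l, o, q, q, v)
  "huhaze" → 6 new (h, u, h, a, z, e)
  "kd" → prefix "k" already present; 1 new (d)
  "kt" → prefix "k" already present; 1 new (t)
  "huhazeayh" → prefix "huhaze" already present; 3 new (a, y, h)
  "kvjklefi" → prefix "kv" already present; 6 new (j, k, l, e, f, i)
  "kjsuhhy" → prefix "k" already present; 6 new (j, s, u, h, h, y)
  "ldbee" → 5 new (l, d, b, e, e)
  "lnvtvhr" → prefix "l" already present; 6 new (n, v, t, v, h, r)
  "lebweyspyy" → prefix "l" already present; 9 new (e, b, w, e, y, s, p, y, y)
  "huhazqiszv" → prefix "huhaz" already present; 5 new (q, i, s, z, v)
Total nodes = 7 + 6 + 1 + 1 + 3 + 6 + 6 + 5 + 6 + 9 + 5 = 55

55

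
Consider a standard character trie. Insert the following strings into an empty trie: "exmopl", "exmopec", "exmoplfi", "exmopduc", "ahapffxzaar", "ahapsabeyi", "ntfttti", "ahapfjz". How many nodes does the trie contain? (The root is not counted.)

39

Count nodes per top-level branch (shared prefixes stored once):
  'a'-branch (ahapffxzaar, ahapfjz, ahapsabeyi): 19 nodes
  'e'-branch (exmopduc, exmopec, exmopl, exmoplfi): 13 nodes
  'n'-branch (ntfttti): 7 nodes
Sum: 39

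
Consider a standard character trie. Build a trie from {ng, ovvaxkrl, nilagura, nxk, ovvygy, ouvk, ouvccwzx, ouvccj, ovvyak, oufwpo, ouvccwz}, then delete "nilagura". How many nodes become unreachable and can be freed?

Walk "nilagura" from the leaf back toward the root, removing each node that no remaining word uses.
The suffix "ilagura" (7 nodes) is used only by "nilagura"; the node for "n" still has the child "g", so pruning stops there.
Nodes removed: 7

7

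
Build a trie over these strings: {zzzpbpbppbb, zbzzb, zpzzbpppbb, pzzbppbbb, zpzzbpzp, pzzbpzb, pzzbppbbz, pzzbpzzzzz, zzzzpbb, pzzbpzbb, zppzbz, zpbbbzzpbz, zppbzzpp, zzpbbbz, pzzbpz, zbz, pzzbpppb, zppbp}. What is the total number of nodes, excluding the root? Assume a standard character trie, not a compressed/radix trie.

Insert word by word; a character creates a node only if that edge doesn't already exist:
  "zzzpbpbppbb" → 11 new (z, z, z, p, b, p, b, p, p, b, b)
  "zbzzb" → prefix "z" already present; 4 new (b, z, z, b)
  "zpzzbpppbb" → prefix "z" already present; 9 new (p, z, z, b, p, p, p, b, b)
  "pzzbppbbb" → 9 new (p, z, z, b, p, p, b, b, b)
  "zpzzbpzp" → prefix "zpzzbp" already present; 2 new (z, p)
  "pzzbpzb" → prefix "pzzbp" already present; 2 new (z, b)
  "pzzbppbbz" → prefix "pzzbppbb" already present; 1 new (z)
  "pzzbpzzzzz" → prefix "pzzbpz" already present; 4 new (z, z, z, z)
  "zzzzpbb" → prefix "zzz" already present; 4 new (z, p, b, b)
  "pzzbpzbb" → prefix "pzzbpzb" already present; 1 new (b)
  "zppzbz" → prefix "zp" already present; 4 new (p, z, b, z)
  "zpbbbzzpbz" → prefix "zp" already present; 8 new (b, b, b, z, z, p, b, z)
  "zppbzzpp" → prefix "zpp" already present; 5 new (b, z, z, p, p)
  "zzpbbbz" → prefix "zz" already present; 5 new (p, b, b, b, z)
  "pzzbpz" → prefix "pzzbpz" already present; 0 new (none)
  "zbz" → prefix "zbz" already present; 0 new (none)
  "pzzbpppb" → prefix "pzzbpp" already present; 2 new (p, b)
  "zppbp" → prefix "zppb" already present; 1 new (p)
Total nodes = 11 + 4 + 9 + 9 + 2 + 2 + 1 + 4 + 4 + 1 + 4 + 8 + 5 + 5 + 0 + 0 + 2 + 1 = 72

72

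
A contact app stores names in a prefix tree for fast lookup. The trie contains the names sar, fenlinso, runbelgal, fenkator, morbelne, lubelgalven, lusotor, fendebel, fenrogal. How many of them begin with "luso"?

Walk to "luso"; the words in its subtree are exactly those with that prefix.
Matches: "lusotor"
Count: 1

1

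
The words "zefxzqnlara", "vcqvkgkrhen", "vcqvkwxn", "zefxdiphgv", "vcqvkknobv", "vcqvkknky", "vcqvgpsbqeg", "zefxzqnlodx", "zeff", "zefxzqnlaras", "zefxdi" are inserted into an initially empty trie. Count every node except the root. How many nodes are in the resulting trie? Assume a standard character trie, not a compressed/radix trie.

50

Insert word by word; a character creates a node only if that edge doesn't already exist:
  "zefxzqnlara" → 11 new (z, e, f, x, z, q, n, l, a, r, a)
  "vcqvkgkrhen" → 11 new (v, c, q, v, k, g, k, r, h, e, n)
  "vcqvkwxn" → prefix "vcqvk" already present; 3 new (w, x, n)
  "zefxdiphgv" → prefix "zefx" already present; 6 new (d, i, p, h, g, v)
  "vcqvkknobv" → prefix "vcqvk" already present; 5 new (k, n, o, b, v)
  "vcqvkknky" → prefix "vcqvkkn" already present; 2 new (k, y)
  "vcqvgpsbqeg" → prefix "vcqv" already present; 7 new (g, p, s, b, q, e, g)
  "zefxzqnlodx" → prefix "zefxzqnl" already present; 3 new (o, d, x)
  "zeff" → prefix "zef" already present; 1 new (f)
  "zefxzqnlaras" → prefix "zefxzqnlara" already present; 1 new (s)
  "zefxdi" → prefix "zefxdi" already present; 0 new (none)
Total nodes = 11 + 11 + 3 + 6 + 5 + 2 + 7 + 3 + 1 + 1 + 0 = 50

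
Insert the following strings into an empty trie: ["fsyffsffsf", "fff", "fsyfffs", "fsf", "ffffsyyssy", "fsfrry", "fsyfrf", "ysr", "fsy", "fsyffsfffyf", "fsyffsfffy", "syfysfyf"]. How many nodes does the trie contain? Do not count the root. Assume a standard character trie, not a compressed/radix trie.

41

Trace insertions, counting only characters that open a new branch:
  "fsyffsffsf" → 10 new (f, s, y, f, f, s, f, f, s, f)
  "fff" → prefix "f" already present; 2 new (f, f)
  "fsyfffs" → prefix "fsyff" already present; 2 new (f, s)
  "fsf" → prefix "fs" already present; 1 new (f)
  "ffffsyyssy" → prefix "fff" already present; 7 new (f, s, y, y, s, s, y)
  "fsfrry" → prefix "fsf" already present; 3 new (r, r, y)
  "fsyfrf" → prefix "fsyf" already present; 2 new (r, f)
  "ysr" → 3 new (y, s, r)
  "fsy" → prefix "fsy" already present; 0 new (none)
  "fsyffsfffyf" → prefix "fsyffsff" already present; 3 new (f, y, f)
  "fsyffsfffy" → prefix "fsyffsfffy" already present; 0 new (none)
  "syfysfyf" → 8 new (s, y, f, y, s, f, y, f)
Total nodes = 10 + 2 + 2 + 1 + 7 + 3 + 2 + 3 + 0 + 3 + 0 + 8 = 41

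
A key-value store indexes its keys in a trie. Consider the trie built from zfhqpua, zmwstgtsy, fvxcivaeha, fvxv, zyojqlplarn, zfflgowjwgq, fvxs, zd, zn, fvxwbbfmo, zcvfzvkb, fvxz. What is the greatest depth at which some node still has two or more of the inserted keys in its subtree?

Look for the deepest trie node that still has at least two words in its subtree.
e.g. "fvxcivaeha" and "fvxs" share the prefix "fvx" of length 3; no pair shares a longer one.
Longest shared-prefix length: 3

3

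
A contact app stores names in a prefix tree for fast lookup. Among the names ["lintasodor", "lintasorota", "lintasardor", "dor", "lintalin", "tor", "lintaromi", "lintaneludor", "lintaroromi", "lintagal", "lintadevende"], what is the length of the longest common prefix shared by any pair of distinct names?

Look for the deepest trie node that still has at least two words in its subtree.
"lintaromi" and "lintaroromi" agree on "lintaro" (7 characters) before diverging; nothing deeper is shared.
Longest shared-prefix length: 7

7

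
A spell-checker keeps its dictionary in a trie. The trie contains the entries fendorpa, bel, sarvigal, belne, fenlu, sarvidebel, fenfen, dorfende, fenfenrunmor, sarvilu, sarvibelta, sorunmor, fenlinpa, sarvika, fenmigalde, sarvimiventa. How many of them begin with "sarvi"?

Traverse to the node for "sarvi", then collect every word in that subtree.
Words under "sarvi": sarvibelta, sarvidebel, sarvigal, sarvika, sarvilu, sarvimiventa
Count: 6

6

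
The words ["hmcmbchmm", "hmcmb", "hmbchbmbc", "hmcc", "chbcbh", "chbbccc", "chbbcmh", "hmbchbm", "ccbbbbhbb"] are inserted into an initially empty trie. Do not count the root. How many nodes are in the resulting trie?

Trie structure (* marks end of a word):
(root)
├─ c
│  ├─ c
│  │  └─ b
│  │     └─ b
│  │        └─ b
│  │           └─ b
│  │              └─ h
│  │                 └─ b
│  │                    └─ b *
│  └─ h
│     └─ b
│        ├─ b
│        │  └─ c
│        │     ├─ c
│        │     │  └─ c *
│        │     └─ m
│        │        └─ h *
│        └─ c
│           └─ b
│              └─ h *
└─ h
   └─ m
      ├─ b
      │  └─ c
      │     └─ h
      │        └─ b
      │           └─ m *
      │              └─ b
      │                 └─ c *
      └─ c
         ├─ c *
         └─ m
            └─ b *
               └─ c
                  └─ h
                     └─ m
                        └─ m *
Counting every labelled node above: 37.

37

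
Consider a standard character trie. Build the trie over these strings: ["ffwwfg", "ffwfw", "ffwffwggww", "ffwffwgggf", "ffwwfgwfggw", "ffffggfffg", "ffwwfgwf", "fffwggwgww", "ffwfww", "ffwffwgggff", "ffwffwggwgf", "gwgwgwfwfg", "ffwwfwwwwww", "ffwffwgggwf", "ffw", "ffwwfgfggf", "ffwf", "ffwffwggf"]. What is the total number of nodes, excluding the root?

63

For each word, the new-node count is its length minus the longest prefix already in the trie:
  "ffwwfg" → 6 new (f, f, w, w, f, g)
  "ffwfw" → prefix "ffw" already present; 2 new (f, w)
  "ffwffwggww" → prefix "ffwf" already present; 6 new (f, w, g, g, w, w)
  "ffwffwgggf" → prefix "ffwffwgg" already present; 2 new (g, f)
  "ffwwfgwfggw" → prefix "ffwwfg" already present; 5 new (w, f, g, g, w)
  "ffffggfffg" → prefix "ff" already present; 8 new (f, f, g, g, f, f, f, g)
  "ffwwfgwf" → prefix "ffwwfgwf" already present; 0 new (none)
  "fffwggwgww" → prefix "fff" already present; 7 new (w, g, g, w, g, w, w)
  "ffwfww" → prefix "ffwfw" already present; 1 new (w)
  "ffwffwgggff" → prefix "ffwffwgggf" already present; 1 new (f)
  "ffwffwggwgf" → prefix "ffwffwggw" already present; 2 new (g, f)
  "gwgwgwfwfg" → 10 new (g, w, g, w, g, w, f, w, f, g)
  "ffwwfwwwwww" → prefix "ffwwf" already present; 6 new (w, w, w, w, w, w)
  "ffwffwgggwf" → prefix "ffwffwggg" already present; 2 new (w, f)
  "ffw" → prefix "ffw" already present; 0 new (none)
  "ffwwfgfggf" → prefix "ffwwfg" already present; 4 new (f, g, g, f)
  "ffwf" → prefix "ffwf" already present; 0 new (none)
  "ffwffwggf" → prefix "ffwffwgg" already present; 1 new (f)
Total nodes = 6 + 2 + 6 + 2 + 5 + 8 + 0 + 7 + 1 + 1 + 2 + 10 + 6 + 2 + 0 + 4 + 0 + 1 = 63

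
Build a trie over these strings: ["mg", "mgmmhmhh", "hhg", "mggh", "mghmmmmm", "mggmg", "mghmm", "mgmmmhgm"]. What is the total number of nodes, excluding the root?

25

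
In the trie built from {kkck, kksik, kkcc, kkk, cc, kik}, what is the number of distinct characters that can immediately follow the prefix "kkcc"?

Follow the path "kkcc" to its node, then look at its outgoing edges.
No stored string extends past "kkcc".
That node has 0 child edges.

0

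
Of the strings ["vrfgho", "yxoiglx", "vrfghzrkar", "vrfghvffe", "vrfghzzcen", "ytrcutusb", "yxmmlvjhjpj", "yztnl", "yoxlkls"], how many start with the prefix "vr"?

Filter for entries beginning with "vr":
Words under "vr": vrfgho, vrfghvffe, vrfghzrkar, vrfghzzcen
Count: 4

4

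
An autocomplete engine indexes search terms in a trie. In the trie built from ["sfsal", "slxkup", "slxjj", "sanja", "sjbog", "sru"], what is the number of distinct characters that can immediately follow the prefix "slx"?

Follow the path "slx" to its node, then look at its outgoing edges.
Characters that immediately follow "slx" among the stored strings: {j, k}.
That node has 2 child edges.

2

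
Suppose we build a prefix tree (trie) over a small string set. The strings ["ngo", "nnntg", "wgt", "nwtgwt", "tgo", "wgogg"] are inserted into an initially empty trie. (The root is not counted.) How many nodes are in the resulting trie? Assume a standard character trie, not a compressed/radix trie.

21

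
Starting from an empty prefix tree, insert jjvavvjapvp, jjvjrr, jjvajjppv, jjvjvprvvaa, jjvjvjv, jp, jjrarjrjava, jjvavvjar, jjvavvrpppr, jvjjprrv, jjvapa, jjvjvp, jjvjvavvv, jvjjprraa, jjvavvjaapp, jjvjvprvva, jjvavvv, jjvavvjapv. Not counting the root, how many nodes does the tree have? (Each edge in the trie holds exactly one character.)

63

Insert word by word; a character creates a node only if that edge doesn't already exist:
  "jjvavvjapvp" → 11 new (j, j, v, a, v, v, j, a, p, v, p)
  "jjvjrr" → prefix "jjv" already present; 3 new (j, r, r)
  "jjvajjppv" → prefix "jjva" already present; 5 new (j, j, p, p, v)
  "jjvjvprvvaa" → prefix "jjvj" already present; 7 new (v, p, r, v, v, a, a)
  "jjvjvjv" → prefix "jjvjv" already present; 2 new (j, v)
  "jp" → prefix "j" already present; 1 new (p)
  "jjrarjrjava" → prefix "jj" already present; 9 new (r, a, r, j, r, j, a, v, a)
  "jjvavvjar" → prefix "jjvavvja" already present; 1 new (r)
  "jjvavvrpppr" → prefix "jjvavv" already present; 5 new (r, p, p, p, r)
  "jvjjprrv" → prefix "j" already present; 7 new (v, j, j, p, r, r, v)
  "jjvapa" → prefix "jjva" already present; 2 new (p, a)
  "jjvjvp" → prefix "jjvjvp" already present; 0 new (none)
  "jjvjvavvv" → prefix "jjvjv" already present; 4 new (a, v, v, v)
  "jvjjprraa" → prefix "jvjjprr" already present; 2 new (a, a)
  "jjvavvjaapp" → prefix "jjvavvja" already present; 3 new (a, p, p)
  "jjvjvprvva" → prefix "jjvjvprvva" already present; 0 new (none)
  "jjvavvv" → prefix "jjvavv" already present; 1 new (v)
  "jjvavvjapv" → prefix "jjvavvjapv" already present; 0 new (none)
Total nodes = 11 + 3 + 5 + 7 + 2 + 1 + 9 + 1 + 5 + 7 + 2 + 0 + 4 + 2 + 3 + 0 + 1 + 0 = 63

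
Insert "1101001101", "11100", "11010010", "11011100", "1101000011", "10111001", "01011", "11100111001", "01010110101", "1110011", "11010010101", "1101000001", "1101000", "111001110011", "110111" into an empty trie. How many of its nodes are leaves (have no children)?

A leaf is a node with no children — equivalently, the end of a word that is not a proper prefix of any other stored word.
Those words: "01010110101", "01011", "10111001", "1101000001", "1101000011", "11010010101", "1101001101", "11011100", "111001110011"
Leaf count: 9

9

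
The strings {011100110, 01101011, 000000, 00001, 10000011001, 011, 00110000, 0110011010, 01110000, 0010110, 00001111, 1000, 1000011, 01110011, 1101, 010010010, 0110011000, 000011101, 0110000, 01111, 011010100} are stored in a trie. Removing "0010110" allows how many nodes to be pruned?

4

A node on "0010110"'s path can go only if nothing else ends at it or branches off below it.
The suffix "0110" (4 nodes) is used only by "0010110"; the node for "001" still has the child "1", so pruning stops there.
Nodes removed: 4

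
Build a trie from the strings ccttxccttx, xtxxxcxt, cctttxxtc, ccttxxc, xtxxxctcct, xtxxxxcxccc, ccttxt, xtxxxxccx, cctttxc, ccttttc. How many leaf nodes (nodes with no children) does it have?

10

A leaf is a node with no children — equivalently, the end of a word that is not a proper prefix of any other stored word.
Those words: "ccttttc", "cctttxc", "cctttxxtc", "ccttxccttx", "ccttxt", "ccttxxc", "xtxxxctcct", "xtxxxcxt", "xtxxxxccx", "xtxxxxcxccc"
Leaf count: 10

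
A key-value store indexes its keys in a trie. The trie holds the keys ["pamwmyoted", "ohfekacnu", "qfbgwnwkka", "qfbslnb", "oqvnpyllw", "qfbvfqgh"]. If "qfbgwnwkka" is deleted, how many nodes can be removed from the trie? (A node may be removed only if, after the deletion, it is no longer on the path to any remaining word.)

7

After clearing the end-marker at "qfbgwnwkka", prune upward until reaching a node still needed by another word.
The suffix "gwnwkka" (7 nodes) is used only by "qfbgwnwkka"; the node for "qfb" still has the child "s", so pruning stops there.
Nodes removed: 7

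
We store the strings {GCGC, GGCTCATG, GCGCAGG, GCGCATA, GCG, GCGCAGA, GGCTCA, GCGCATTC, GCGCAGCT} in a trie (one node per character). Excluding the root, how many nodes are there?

Count nodes per top-level branch (shared prefixes stored once):
  'G'-branch (GCG, GCGC, GCGCAGA, GCGCAGCT, GCGCAGG, GCGCATA, GCGCATTC, GGCTCA, GGCTCATG): 21 nodes
Sum: 21

21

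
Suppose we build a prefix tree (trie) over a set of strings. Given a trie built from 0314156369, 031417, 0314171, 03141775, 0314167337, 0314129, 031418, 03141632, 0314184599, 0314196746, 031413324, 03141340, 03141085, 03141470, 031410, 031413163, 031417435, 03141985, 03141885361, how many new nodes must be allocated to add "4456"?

4

No existing word starts with "4", so every character of "4456" needs a new node.
4 − 0 = 4 new nodes.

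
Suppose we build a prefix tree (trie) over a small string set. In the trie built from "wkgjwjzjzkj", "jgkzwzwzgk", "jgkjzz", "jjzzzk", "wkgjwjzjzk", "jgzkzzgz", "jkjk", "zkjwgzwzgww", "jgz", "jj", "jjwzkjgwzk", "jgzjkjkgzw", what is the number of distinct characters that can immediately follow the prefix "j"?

3

Follow the path "j" to its node, then look at its outgoing edges.
Distinct next characters after "j": g, j, k.
That node has 3 child edges.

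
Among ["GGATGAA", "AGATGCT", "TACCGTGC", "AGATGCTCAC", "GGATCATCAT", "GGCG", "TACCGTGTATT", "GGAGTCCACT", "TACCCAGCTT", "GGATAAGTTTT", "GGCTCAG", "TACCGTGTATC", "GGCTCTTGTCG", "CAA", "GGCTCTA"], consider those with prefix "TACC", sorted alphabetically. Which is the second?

TACCGTGC

DFS of the "TACC" subtree visits, in order: "TACCCAGCTT", "TACCGTGC", "TACCGTGTATC", "TACCGTGTATT"
The 2nd is TACCGTGC.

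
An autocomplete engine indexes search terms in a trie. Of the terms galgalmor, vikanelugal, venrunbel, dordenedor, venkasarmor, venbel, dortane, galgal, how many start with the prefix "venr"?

1

Filter for entries beginning with "venr":
Words under "venr": venrunbel
Count: 1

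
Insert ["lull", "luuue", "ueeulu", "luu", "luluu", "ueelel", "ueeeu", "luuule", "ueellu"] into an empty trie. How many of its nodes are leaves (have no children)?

8

A leaf is a node with no children — equivalently, the end of a word that is not a proper prefix of any other stored word.
Those words: "lull", "luluu", "luuue", "luuule", "ueeeu", "ueelel", "ueellu", "ueeulu"
Leaf count: 8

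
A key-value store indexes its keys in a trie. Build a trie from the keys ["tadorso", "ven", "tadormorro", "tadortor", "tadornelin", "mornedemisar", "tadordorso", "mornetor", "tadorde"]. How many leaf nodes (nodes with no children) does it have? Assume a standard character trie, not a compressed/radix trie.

A leaf is a node with no children — equivalently, the end of a word that is not a proper prefix of any other stored word.
Those words: "mornedemisar", "mornetor", "tadorde", "tadordorso", "tadormorro", "tadornelin", "tadorso", "tadortor", "ven"
Leaf count: 9

9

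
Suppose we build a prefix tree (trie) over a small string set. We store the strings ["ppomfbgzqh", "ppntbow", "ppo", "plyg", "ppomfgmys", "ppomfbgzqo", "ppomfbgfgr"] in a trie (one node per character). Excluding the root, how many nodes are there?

26

Trie structure (* marks end of a word):
(root)
└─ p
   ├─ l
   │  └─ y
   │     └─ g *
   └─ p
      ├─ n
      │  └─ t
      │     └─ b
      │        └─ o
      │           └─ w *
      └─ o *
         └─ m
            └─ f
               ├─ b
               │  └─ g
               │     ├─ f
               │     │  └─ g
               │     │     └─ r *
               │     └─ z
               │        └─ q
               │           ├─ h *
               │           └─ o *
               └─ g
                  └─ m
                     └─ y
                        └─ s *
Counting every labelled node above: 26.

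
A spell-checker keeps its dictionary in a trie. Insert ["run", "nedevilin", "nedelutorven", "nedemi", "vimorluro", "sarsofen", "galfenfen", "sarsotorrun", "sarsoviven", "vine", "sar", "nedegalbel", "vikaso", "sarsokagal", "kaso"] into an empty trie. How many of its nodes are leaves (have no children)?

14

A leaf is a node with no children — equivalently, the end of a word that is not a proper prefix of any other stored word.
Those words: "galfenfen", "kaso", "nedegalbel", "nedelutorven", "nedemi", "nedevilin", "run", "sarsofen", "sarsokagal", "sarsotorrun", "sarsoviven", "vikaso", "vimorluro", "vine"
Leaf count: 14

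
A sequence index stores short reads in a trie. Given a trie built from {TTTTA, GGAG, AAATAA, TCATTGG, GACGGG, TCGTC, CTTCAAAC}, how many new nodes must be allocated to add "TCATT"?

0

"TCATT" is already a full path in the trie; only an end-marker is added.
No new nodes are needed: 0.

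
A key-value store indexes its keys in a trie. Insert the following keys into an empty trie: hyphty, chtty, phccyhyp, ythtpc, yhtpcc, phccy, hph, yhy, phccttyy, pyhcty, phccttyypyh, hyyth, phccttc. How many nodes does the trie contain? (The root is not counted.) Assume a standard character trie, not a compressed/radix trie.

Insert word by word; a character creates a node only if that edge doesn't already exist:
  "hyphty" → 6 new (h, y, p, h, t, y)
  "chtty" → 5 new (c, h, t, t, y)
  "phccyhyp" → 8 new (p, h, c, c, y, h, y, p)
  "ythtpc" → 6 new (y, t, h, t, p, c)
  "yhtpcc" → prefix "y" already present; 5 new (h, t, p, c, c)
  "phccy" → prefix "phccy" already present; 0 new (none)
  "hph" → prefix "h" already present; 2 new (p, h)
  "yhy" → prefix "yh" already present; 1 new (y)
  "phccttyy" → prefix "phcc" already present; 4 new (t, t, y, y)
  "pyhcty" → prefix "p" already present; 5 new (y, h, c, t, y)
  "phccttyypyh" → prefix "phccttyy" already present; 3 new (p, y, h)
  "hyyth" → prefix "hy" already present; 3 new (y, t, h)
  "phccttc" → prefix "phcctt" already present; 1 new (c)
Total nodes = 6 + 5 + 8 + 6 + 5 + 0 + 2 + 1 + 4 + 5 + 3 + 3 + 1 = 49

49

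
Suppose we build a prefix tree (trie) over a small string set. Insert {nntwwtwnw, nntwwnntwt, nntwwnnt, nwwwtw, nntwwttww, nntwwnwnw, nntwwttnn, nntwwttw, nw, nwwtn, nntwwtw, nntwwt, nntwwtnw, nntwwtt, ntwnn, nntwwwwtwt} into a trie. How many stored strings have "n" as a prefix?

16

Traverse to the node for "n", then collect every word in that subtree.
Matches: "nntwwnnt", "nntwwnntwt", "nntwwnwnw", "nntwwt", "nntwwtnw", "nntwwtt", "nntwwttnn", "nntwwttw", "nntwwttww", "nntwwtw", "nntwwtwnw", "nntwwwwtwt", "ntwnn", "nw", "nwwtn", "nwwwtw"
Count: 16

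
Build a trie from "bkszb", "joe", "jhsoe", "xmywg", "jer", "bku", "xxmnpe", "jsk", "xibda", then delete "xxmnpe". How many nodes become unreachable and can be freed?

Walk "xxmnpe" from the leaf back toward the root, removing each node that no remaining word uses.
The suffix "xmnpe" (5 nodes) is used only by "xxmnpe"; the node for "x" still has the child "m", so pruning stops there.
Nodes removed: 5

5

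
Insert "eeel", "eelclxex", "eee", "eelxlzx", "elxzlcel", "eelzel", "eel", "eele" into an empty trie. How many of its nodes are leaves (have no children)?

6

A leaf is a node with no children — equivalently, the end of a word that is not a proper prefix of any other stored word.
Those words: "eeel", "eelclxex", "eele", "eelxlzx", "eelzel", "elxzlcel"
Leaf count: 6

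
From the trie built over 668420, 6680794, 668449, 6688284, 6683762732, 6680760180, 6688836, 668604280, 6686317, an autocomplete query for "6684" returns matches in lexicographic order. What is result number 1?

Filter for "6684…" and sort: "668420", "668449"
The 1st is 668420.

668420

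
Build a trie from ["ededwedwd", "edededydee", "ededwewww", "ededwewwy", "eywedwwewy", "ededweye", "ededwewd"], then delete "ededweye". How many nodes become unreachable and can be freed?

A node on "ededweye"'s path can go only if nothing else ends at it or branches off below it.
The suffix "ye" (2 nodes) is used only by "ededweye"; the node for "ededwe" still has the child "d", so pruning stops there.
Nodes removed: 2

2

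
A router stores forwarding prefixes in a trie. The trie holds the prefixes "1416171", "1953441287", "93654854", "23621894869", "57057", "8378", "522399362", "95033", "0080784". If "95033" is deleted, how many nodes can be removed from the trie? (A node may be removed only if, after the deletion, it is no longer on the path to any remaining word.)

After clearing the end-marker at "95033", prune upward until reaching a node still needed by another word.
The suffix "5033" (4 nodes) is used only by "95033"; the node for "9" still has the child "3", so pruning stops there.
Nodes removed: 4

4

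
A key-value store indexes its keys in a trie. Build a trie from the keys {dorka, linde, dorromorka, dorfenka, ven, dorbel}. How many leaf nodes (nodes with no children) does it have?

6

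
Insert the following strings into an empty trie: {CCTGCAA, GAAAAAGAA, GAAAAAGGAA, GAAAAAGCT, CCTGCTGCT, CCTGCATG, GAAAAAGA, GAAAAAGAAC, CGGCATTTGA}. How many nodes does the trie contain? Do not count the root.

37

Count nodes per top-level branch (shared prefixes stored once):
  'C'-branch (CCTGCAA, CCTGCATG, CCTGCTGCT, CGGCATTTGA): 22 nodes
  'G'-branch (GAAAAAGA, GAAAAAGAA, GAAAAAGAAC, GAAAAAGCT, GAAAAAGGAA): 15 nodes
Sum: 37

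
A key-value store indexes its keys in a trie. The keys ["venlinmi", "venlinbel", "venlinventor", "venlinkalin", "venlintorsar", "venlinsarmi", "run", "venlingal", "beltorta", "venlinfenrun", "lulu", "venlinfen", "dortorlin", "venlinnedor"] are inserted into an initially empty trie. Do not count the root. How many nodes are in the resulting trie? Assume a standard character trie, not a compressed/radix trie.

For each word, the new-node count is its length minus the longest prefix already in the trie:
  "venlinmi" → 8 new (v, e, n, l, i, n, m, i)
  "venlinbel" → prefix "venlin" already present; 3 new (b, e, l)
  "venlinventor" → prefix "venlin" already present; 6 new (v, e, n, t, o, r)
  "venlinkalin" → prefix "venlin" already present; 5 new (k, a, l, i, n)
  "venlintorsar" → prefix "venlin" already present; 6 new (t, o, r, s, a, r)
  "venlinsarmi" → prefix "venlin" already present; 5 new (s, a, r, m, i)
  "run" → 3 new (r, u, n)
  "venlingal" → prefix "venlin" already present; 3 new (g, a, l)
  "beltorta" → 8 new (b, e, l, t, o, r, t, a)
  "venlinfenrun" → prefix "venlin" already present; 6 new (f, e, n, r, u, n)
  "lulu" → 4 new (l, u, l, u)
  "venlinfen" → prefix "venlinfen" already present; 0 new (none)
  "dortorlin" → 9 new (d, o, r, t, o, r, l, i, n)
  "venlinnedor" → prefix "venlin" already present; 5 new (n, e, d, o, r)
Total nodes = 8 + 3 + 6 + 5 + 6 + 5 + 3 + 3 + 8 + 6 + 4 + 0 + 9 + 5 = 71

71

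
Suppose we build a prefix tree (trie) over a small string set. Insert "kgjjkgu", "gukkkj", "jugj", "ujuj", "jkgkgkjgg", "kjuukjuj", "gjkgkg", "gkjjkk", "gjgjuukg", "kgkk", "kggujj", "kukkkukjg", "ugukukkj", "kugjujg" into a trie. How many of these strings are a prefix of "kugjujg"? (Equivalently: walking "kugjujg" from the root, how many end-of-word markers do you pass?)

Traverse "kugjujg" character by character; count nodes along the way that are marked as word ends.
Prefixes of the query that are stored words: "kugjujg"
Count: 1

1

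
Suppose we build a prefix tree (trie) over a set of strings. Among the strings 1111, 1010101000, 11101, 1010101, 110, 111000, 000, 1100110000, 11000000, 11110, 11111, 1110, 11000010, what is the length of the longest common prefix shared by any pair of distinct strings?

7

The deepest shared node is where two words last agree before diverging.
e.g. "1010101" and "1010101000" share the prefix "1010101" of length 7; no pair shares a longer one.
Longest shared-prefix length: 7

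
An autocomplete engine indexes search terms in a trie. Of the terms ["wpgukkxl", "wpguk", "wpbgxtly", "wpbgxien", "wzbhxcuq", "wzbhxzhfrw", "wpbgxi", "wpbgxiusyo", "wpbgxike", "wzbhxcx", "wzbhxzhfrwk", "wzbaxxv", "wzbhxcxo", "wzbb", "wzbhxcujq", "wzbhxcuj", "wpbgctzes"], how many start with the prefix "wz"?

9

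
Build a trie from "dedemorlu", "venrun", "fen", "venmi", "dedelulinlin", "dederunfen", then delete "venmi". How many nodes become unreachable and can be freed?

A node on "venmi"'s path can go only if nothing else ends at it or branches off below it.
The suffix "mi" (2 nodes) is used only by "venmi"; the node for "ven" still has the child "r", so pruning stops there.
Nodes removed: 2

2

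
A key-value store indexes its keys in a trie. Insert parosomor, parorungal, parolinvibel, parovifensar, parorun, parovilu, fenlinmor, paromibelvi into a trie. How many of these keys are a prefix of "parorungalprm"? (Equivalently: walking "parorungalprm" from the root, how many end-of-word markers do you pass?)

Traverse "parorungalprm" character by character; count nodes along the way that are marked as word ends.
Prefixes of the query that are stored words: "parorun", "parorungal"
Count: 2

2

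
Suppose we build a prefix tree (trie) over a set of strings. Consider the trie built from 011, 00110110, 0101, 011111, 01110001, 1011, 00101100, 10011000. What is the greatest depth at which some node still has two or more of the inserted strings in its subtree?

4

The deepest shared node is where two words last agree before diverging.
e.g. "01110001" and "011111" share the prefix "0111" of length 4; no pair shares a longer one.
Longest shared-prefix length: 4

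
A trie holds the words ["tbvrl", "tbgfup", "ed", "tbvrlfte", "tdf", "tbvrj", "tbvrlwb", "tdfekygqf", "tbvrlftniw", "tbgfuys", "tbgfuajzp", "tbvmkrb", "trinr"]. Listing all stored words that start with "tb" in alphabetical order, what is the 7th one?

tbvrlfte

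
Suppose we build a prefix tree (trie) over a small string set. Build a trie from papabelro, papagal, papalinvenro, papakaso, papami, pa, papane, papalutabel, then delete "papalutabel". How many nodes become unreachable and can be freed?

A node on "papalutabel"'s path can go only if nothing else ends at it or branches off below it.
The suffix "utabel" (6 nodes) is used only by "papalutabel"; the node for "papal" still has the child "i", so pruning stops there.
Nodes removed: 6

6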